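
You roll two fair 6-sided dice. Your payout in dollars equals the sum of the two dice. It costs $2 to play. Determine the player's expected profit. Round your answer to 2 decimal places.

$5.00

Distribution of the sum of the two dice: 2 w.p. 1/36, 3 w.p. 1/18, 4 w.p. 1/12, 5 w.p. 1/9, 6 w.p. 5/36, 7 w.p. 1/6, …
E[payout] = (1/36)·2 + (1/18)·3 + (1/12)·4 + (1/9)·5 + (5/36)·6 + (1/6)·7 + (5/36)·8 + (1/9)·9 + (1/12)·10 + (1/18)·11 + (1/36)·12 = 7
Expected profit = 7 − 2 = 5 ≈ $5.00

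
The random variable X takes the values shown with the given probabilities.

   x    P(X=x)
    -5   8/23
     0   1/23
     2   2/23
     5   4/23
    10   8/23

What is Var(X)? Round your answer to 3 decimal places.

40.431

E[X] = (8/23)·(-5) + (1/23)·0 + (2/23)·2 + (4/23)·5 + (8/23)·10 = 64/23
E[X²] = (8/23)·25 + (1/23)·0 + (2/23)·4 + (4/23)·25 + (8/23)·100 = 1108/23
Var(X) = 1108/23 − (64/23)² = 21388/529 ≈ 40.431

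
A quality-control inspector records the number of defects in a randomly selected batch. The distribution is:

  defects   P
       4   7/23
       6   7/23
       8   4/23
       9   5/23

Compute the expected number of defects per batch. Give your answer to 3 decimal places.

6.391

E[X] = (7/23)·4 + (7/23)·6 + (4/23)·8 + (5/23)·9
     = 147/23 ≈ 6.391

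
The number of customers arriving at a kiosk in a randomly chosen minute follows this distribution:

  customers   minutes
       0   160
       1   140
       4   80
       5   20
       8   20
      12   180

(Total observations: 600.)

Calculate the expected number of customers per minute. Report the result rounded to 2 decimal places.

4.80

Total = 600, so P(customers=0) = 160/600, etc.
E[X] = (4/15)·0 + (7/30)·1 + (2/15)·4 + (1/30)·5 + (1/30)·8 + (3/10)·12
     = 24/5 ≈ 4.80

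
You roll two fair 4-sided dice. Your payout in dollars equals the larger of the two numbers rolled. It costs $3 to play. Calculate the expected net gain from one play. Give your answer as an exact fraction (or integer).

1/8 dollars

Distribution of the larger of the two numbers rolled: 1 w.p. 1/16, 2 w.p. 3/16, 3 w.p. 5/16, 4 w.p. 7/16
E[payout] = (1/16)·1 + (3/16)·2 + (5/16)·3 + (7/16)·4 = 25/8
Expected profit = 25/8 − 3 = 1/8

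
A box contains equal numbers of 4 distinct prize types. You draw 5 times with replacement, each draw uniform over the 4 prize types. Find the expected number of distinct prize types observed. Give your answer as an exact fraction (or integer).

Let Xⱼ=1 if type j appears at least once. P(Xⱼ=1) = 1 − ((4−1)/4)^5 = 781/1024.
E[#distinct] = 4·781/1024 = 781/256.

781/256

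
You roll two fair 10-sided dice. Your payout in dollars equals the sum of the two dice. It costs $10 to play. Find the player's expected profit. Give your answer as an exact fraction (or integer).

$1

Distribution of the sum of the two dice: 2 w.p. 1/100, 3 w.p. 1/50, 4 w.p. 3/100, 5 w.p. 1/25, 6 w.p. 1/20, 7 w.p. 3/50, …
E[payout] = (1/100)·2 + (1/50)·3 + (3/100)·4 + (1/25)·5 + (1/20)·6 + (3/50)·7 + (7/100)·8 + (2/25)·9 + (9/100)·10 + (1/10)·11 + (9/100)·12 + (2/25)·13 + (7/100)·14 + (3/50)·15 + (1/20)·16 + (1/25)·17 + (3/100)·18 + (1/50)·19 + (1/100)·20 = 11
Expected profit = 11 − 10 = 1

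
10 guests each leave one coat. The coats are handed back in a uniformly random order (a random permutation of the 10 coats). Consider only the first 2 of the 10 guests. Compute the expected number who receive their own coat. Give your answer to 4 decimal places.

Let Xᵢ = 1 if person i gets their own coat. For each i, P(Xᵢ=1) = 1/10.
By linearity of expectation, E[X₁+…+X_2] = 2·(1/10) = 1/5.
≈ 0.2000

0.2000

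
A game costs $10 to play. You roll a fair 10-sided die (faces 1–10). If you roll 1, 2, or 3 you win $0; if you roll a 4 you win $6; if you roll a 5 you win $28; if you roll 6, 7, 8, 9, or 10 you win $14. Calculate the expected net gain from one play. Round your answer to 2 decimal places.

$0.40

E[payout] = (3/10)·0 + (1/10)·6 + (1/2)·14 + (1/10)·28 = 52/5
Expected profit = 52/5 − 10 = 2/5 ≈ $0.40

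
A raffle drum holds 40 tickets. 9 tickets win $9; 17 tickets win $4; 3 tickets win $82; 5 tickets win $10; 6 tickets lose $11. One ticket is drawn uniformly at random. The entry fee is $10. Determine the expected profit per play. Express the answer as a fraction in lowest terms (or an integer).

-21/40 dollars

E[payout] = (9/40)·9 + (17/40)·4 + (3/40)·82 + (5/40)·10 + (6/40)·(-11) = 379/40
Expected profit = 379/40 − 10 = -21/40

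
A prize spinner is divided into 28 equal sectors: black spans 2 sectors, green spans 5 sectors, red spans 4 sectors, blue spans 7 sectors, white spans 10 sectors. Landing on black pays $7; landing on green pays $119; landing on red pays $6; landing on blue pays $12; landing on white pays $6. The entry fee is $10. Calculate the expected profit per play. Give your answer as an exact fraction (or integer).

E[payout] = (2/28)·7 + (5/28)·119 + (4/28)·6 + (7/28)·12 + (10/28)·6 = 111/4
Expected profit = 111/4 − 10 = 71/4

71/4 dollars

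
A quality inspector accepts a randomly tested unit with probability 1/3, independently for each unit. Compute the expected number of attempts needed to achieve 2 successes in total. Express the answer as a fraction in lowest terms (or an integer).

By linearity (sum of 2 independent geometric waits), E[trials] = 2/p = 2/(1/3) = 6.

6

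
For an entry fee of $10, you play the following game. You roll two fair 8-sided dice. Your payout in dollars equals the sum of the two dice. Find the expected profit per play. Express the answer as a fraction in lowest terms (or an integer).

Distribution of the sum of the two dice: 2 w.p. 1/64, 3 w.p. 1/32, 4 w.p. 3/64, 5 w.p. 1/16, 6 w.p. 5/64, 7 w.p. 3/32, …
E[payout] = (1/64)·2 + (1/32)·3 + (3/64)·4 + (1/16)·5 + (5/64)·6 + (3/32)·7 + (7/64)·8 + (1/8)·9 + (7/64)·10 + (3/32)·11 + (5/64)·12 + (1/16)·13 + (3/64)·14 + (1/32)·15 + (1/64)·16 = 9
Expected profit = 9 − 10 = -1

-$1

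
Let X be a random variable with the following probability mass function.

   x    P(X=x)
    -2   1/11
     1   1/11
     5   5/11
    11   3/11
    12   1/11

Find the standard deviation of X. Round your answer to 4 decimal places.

4.3084

E[X] = 69/11, E[X²] = 637/11
Var(X) = E[X²] − (E[X])² = 637/11 − 4761/121 = 2246/121
SD(X) = √(2246/121) ≈ 4.3084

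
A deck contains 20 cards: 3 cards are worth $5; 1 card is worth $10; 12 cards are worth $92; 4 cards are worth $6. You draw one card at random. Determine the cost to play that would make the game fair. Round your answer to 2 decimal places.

$57.65

E[payout] = (3/20)·5 + (1/20)·10 + (12/20)·92 + (4/20)·6 = 1153/20
Fair fee = E[payout] = 1153/20 ≈ $57.65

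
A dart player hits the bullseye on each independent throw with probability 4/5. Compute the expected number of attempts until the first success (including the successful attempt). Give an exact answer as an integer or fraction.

For a geometric distribution, E[trials] = 1/p = 1/(4/5) = 5/4.

5/4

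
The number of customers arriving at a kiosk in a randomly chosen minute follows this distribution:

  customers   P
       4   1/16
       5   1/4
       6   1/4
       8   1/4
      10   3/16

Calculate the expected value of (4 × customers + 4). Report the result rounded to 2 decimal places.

E[4x+4] = (1/16)·20 + (1/4)·24 + (1/4)·28 + (1/4)·36 + (3/16)·44
     = 63/2 ≈ 31.50

31.50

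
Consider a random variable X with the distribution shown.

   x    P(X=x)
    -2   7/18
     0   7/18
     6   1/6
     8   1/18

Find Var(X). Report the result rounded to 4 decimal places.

10.6667

E[X] = (7/18)·(-2) + (7/18)·0 + (1/6)·6 + (1/18)·8 = 2/3
E[X²] = (7/18)·4 + (7/18)·0 + (1/6)·36 + (1/18)·64 = 100/9
Var(X) = 100/9 − (2/3)² = 32/3 ≈ 10.6667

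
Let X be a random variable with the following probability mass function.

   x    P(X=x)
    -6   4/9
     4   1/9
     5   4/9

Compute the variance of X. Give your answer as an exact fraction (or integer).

260/9

E[X] = (4/9)·(-6) + (1/9)·4 + (4/9)·5 = 0
E[X²] = (4/9)·36 + (1/9)·16 + (4/9)·25 = 260/9
Var(X) = 260/9 − (0)² = 260/9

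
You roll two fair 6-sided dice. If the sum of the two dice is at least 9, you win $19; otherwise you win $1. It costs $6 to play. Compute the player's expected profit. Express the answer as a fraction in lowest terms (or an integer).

$0

E[payout] = (13/18)·1 + (5/18)·19 = 6
Expected profit = 6 − 6 = 0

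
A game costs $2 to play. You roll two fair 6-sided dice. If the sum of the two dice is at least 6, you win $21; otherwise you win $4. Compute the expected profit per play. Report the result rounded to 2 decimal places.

E[payout] = (5/18)·4 + (13/18)·21 = 293/18
Expected profit = 293/18 − 2 = 257/18 ≈ $14.28

$14.28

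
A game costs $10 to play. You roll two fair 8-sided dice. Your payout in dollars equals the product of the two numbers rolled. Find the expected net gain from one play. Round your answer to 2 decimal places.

$10.25

Distribution of the product of the two numbers rolled: 1 w.p. 1/64, 2 w.p. 1/32, 3 w.p. 1/32, 4 w.p. 3/64, 5 w.p. 1/32, 6 w.p. 1/16, …
E[payout] = (1/64)·1 + (1/32)·2 + (1/32)·3 + (3/64)·4 + (1/32)·5 + (1/16)·6 + (1/32)·7 + (1/16)·8 + (1/64)·9 + (1/32)·10 + (1/16)·12 + (1/32)·14 + (1/32)·15 + (3/64)·16 + (1/32)·18 + (1/32)·20 + (1/32)·21 + (1/16)·24 + (1/64)·25 + (1/32)·28 + (1/32)·30 + (1/32)·32 + (1/32)·35 + (1/64)·36 + (1/32)·40 + (1/32)·42 + (1/32)·48 + (1/64)·49 + (1/32)·56 + (1/64)·64 = 81/4
Expected profit = 81/4 − 10 = 41/4 ≈ $10.25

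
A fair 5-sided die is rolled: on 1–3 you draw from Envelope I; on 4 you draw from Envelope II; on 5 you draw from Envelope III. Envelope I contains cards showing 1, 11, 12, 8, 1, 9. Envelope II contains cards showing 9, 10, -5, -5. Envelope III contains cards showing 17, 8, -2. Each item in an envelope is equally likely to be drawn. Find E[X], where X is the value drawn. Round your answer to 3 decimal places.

6.183

E[X | Envelope I] = (1 + 11 + 12 + 8 + 1 + 9)/6 = 7
E[X | Envelope II] = (9 + 10 − 5 − 5)/4 = 9/4
E[X | Envelope III] = (17 + 8 − 2)/3 = 23/3
E[X] = (3/5)·7 + (1/5)·9/4 + (1/5)·23/3 = 371/60 ≈ 6.183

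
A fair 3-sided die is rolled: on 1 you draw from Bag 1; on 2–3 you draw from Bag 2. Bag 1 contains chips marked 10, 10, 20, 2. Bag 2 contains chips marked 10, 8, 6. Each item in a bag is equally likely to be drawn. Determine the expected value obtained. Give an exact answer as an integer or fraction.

E[X | Bag 1] = (10 + 10 + 20 + 2)/4 = 21/2
E[X | Bag 2] = (10 + 8 + 6)/3 = 8
E[X] = (1/3)·21/2 + (2/3)·8 = 53/6

53/6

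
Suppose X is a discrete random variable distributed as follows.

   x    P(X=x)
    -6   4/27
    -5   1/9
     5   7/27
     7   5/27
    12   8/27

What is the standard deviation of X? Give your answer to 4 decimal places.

E[X] = 127/27, E[X²] = 199/3
Var(X) = E[X²] − (E[X])² = 199/3 − 16129/729 = 32228/729
SD(X) = √(32228/729) ≈ 6.6489

6.6489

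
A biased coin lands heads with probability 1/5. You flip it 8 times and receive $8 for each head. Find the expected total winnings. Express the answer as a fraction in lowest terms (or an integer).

64/5 dollars

E[#heads] = 8·1/5 = 8/5 (linearity over flips).
E[winnings] = 8·8/5 = 64/5.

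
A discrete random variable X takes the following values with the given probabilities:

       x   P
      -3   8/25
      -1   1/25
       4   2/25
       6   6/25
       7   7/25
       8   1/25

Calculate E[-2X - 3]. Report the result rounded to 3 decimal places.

E[-2x-3] = (8/25)·3 + (1/25)·(-1) + (2/25)·(-11) + (6/25)·(-15) + (7/25)·(-17) + (1/25)·(-19)
     = -227/25 ≈ -9.080

-9.080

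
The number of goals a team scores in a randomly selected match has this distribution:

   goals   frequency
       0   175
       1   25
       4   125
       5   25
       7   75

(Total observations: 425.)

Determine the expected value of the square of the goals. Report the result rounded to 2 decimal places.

Total = 425, so P(goals=0) = 175/425, etc.
E[X²] = (7/17)·0 + (1/17)·1 + (5/17)·16 + (1/17)·25 + (3/17)·49
     = 253/17 ≈ 14.88

14.88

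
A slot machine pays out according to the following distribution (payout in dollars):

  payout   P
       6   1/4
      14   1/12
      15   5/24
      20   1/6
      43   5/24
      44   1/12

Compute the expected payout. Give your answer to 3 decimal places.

$21.750

E[X] = (1/4)·6 + (1/12)·14 + (5/24)·15 + (1/6)·20 + (5/24)·43 + (1/12)·44
     = 87/4 ≈ 21.750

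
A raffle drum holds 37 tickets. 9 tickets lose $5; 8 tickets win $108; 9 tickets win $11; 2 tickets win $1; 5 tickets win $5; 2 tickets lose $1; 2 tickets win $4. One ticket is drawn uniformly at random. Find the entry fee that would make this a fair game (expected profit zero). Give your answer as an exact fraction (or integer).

951/37 dollars

E[payout] = (9/37)·(-5) + (8/37)·108 + (9/37)·11 + (2/37)·1 + (5/37)·5 + (2/37)·(-1) + (2/37)·4 = 951/37
Fair fee = E[payout] = 951/37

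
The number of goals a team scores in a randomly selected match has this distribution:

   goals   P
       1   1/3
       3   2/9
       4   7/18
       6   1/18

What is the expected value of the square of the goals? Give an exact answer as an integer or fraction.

E[X²] = (1/3)·1 + (2/9)·9 + (7/18)·16 + (1/18)·36
     = 95/9

95/9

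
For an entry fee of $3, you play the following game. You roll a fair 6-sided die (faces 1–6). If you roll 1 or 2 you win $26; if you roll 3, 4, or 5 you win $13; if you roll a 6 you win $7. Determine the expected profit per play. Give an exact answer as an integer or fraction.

E[payout] = (1/6)·7 + (1/2)·13 + (1/3)·26 = 49/3
Expected profit = 49/3 − 3 = 40/3

40/3 dollars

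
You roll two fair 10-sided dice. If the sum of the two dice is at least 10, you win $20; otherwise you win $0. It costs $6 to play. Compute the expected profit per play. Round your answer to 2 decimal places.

E[payout] = (9/25)·0 + (16/25)·20 = 64/5
Expected profit = 64/5 − 6 = 34/5 ≈ $6.80

$6.80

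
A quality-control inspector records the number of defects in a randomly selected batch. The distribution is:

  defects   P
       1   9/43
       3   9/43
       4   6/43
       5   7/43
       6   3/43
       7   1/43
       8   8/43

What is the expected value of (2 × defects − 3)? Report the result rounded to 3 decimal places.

5.558

E[2x-3] = (9/43)·(-1) + (9/43)·3 + (6/43)·5 + (7/43)·7 + (3/43)·9 + (1/43)·11 + (8/43)·13
     = 239/43 ≈ 5.558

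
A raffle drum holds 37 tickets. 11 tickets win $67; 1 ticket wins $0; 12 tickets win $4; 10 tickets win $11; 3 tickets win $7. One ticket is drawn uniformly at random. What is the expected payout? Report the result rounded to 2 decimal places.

E[payout] = (11/37)·67 + (1/37)·0 + (12/37)·4 + (10/37)·11 + (3/37)·7 = 916/37
≈ $24.76

$24.76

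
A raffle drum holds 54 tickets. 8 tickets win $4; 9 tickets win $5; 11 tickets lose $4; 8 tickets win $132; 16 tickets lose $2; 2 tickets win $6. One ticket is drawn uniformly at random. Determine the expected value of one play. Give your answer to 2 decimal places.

E[payout] = (8/54)·4 + (9/54)·5 + (11/54)·(-4) + (8/54)·132 + (16/54)·(-2) + (2/54)·6 = 1069/54
≈ $19.80

$19.80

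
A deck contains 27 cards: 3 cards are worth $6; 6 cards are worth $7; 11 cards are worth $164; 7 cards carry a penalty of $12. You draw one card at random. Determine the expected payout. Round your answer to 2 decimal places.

$65.93

E[payout] = (3/27)·6 + (6/27)·7 + (11/27)·164 + (7/27)·(-12) = 1780/27
≈ $65.93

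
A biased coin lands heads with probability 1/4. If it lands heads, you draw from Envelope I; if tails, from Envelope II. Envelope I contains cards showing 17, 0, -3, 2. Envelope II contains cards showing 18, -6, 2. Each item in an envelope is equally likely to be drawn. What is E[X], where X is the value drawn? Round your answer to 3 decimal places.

4.500

E[X | Envelope I] = (17 + 0 − 3 + 2)/4 = 4
E[X | Envelope II] = (18 − 6 + 2)/3 = 14/3
E[X] = (1/4)·4 + (3/4)·14/3 = 9/2 ≈ 4.500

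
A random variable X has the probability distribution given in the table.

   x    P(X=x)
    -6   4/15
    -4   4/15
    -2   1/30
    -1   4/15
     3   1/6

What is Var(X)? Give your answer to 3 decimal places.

E[X] = (4/15)·(-6) + (4/15)·(-4) + (1/30)·(-2) + (4/15)·(-1) + (1/6)·3 = -5/2
E[X²] = (4/15)·36 + (4/15)·16 + (1/30)·4 + (4/15)·1 + (1/6)·9 = 473/30
Var(X) = 473/30 − (-5/2)² = 571/60 ≈ 9.517

9.517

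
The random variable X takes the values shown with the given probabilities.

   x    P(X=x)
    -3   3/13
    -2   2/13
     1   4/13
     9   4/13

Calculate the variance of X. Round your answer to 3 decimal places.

E[X] = (3/13)·(-3) + (2/13)·(-2) + (4/13)·1 + (4/13)·9 = 27/13
E[X²] = (3/13)·9 + (2/13)·4 + (4/13)·1 + (4/13)·81 = 363/13
Var(X) = 363/13 − (27/13)² = 3990/169 ≈ 23.609

23.609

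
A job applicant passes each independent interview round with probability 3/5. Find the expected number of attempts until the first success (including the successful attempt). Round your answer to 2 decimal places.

1.67

For a geometric distribution, E[trials] = 1/p = 1/(3/5) = 5/3.
≈ 1.67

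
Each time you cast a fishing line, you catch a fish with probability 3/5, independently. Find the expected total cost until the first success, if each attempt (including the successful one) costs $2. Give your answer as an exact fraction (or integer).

E[#attempts] = 1/p = 5/3; E[cost] = 2·5/3 = 10/3.

10/3 dollars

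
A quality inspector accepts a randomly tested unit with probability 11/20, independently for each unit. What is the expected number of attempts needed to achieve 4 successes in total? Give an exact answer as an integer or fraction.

By linearity (sum of 4 independent geometric waits), E[trials] = 4/p = 4/(11/20) = 80/11.

80/11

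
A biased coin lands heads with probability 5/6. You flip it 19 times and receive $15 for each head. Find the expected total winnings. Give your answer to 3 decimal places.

E[#heads] = 19·5/6 = 95/6 (linearity over flips).
E[winnings] = 15·95/6 = 475/2.
≈ 237.500

$237.500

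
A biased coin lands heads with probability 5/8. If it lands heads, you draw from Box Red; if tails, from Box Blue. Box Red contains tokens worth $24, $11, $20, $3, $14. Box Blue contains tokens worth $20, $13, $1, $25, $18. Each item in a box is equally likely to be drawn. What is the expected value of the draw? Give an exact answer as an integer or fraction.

591/40 dollars

E[X | Box Red] = (24 + 11 + 20 + 3 + 14)/5 = 72/5
E[X | Box Blue] = (20 + 13 + 1 + 25 + 18)/5 = 77/5
E[X] = (5/8)·72/5 + (3/8)·77/5 = 591/40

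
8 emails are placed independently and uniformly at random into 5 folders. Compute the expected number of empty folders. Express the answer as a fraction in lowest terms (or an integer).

65536/78125

Let Xⱼ=1 if folder j is empty. P(Xⱼ=1) = ((5-1)/5)^8 = 65536/390625.
By linearity, E[#empty] = 5·65536/390625 = 65536/78125.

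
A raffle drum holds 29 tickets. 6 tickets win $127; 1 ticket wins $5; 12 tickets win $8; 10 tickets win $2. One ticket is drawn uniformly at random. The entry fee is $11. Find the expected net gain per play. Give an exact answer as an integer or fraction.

E[payout] = (6/29)·127 + (1/29)·5 + (12/29)·8 + (10/29)·2 = 883/29
Expected profit = 883/29 − 11 = 564/29

564/29 dollars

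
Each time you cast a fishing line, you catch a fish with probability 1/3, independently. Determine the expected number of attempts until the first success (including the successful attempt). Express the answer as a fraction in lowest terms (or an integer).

3

For a geometric distribution, E[trials] = 1/p = 1/(1/3) = 3.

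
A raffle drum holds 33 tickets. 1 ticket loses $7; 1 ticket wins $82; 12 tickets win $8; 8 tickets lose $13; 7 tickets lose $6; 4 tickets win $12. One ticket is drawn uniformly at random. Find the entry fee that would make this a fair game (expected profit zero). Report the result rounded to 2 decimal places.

E[payout] = (1/33)·(-7) + (1/33)·82 + (12/33)·8 + (8/33)·(-13) + (7/33)·(-6) + (4/33)·12 = 73/33
Fair fee = E[payout] = 73/33 ≈ $2.21

$2.21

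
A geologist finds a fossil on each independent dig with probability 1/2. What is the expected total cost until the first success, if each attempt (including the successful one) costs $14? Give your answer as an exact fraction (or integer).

$28

E[#attempts] = 1/p = 2; E[cost] = 14·2 = 28.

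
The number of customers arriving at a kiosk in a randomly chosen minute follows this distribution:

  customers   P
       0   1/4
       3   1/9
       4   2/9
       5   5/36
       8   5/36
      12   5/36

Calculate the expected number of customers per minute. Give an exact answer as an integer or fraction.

169/36

E[X] = (1/4)·0 + (1/9)·3 + (2/9)·4 + (5/36)·5 + (5/36)·8 + (5/36)·12
     = 169/36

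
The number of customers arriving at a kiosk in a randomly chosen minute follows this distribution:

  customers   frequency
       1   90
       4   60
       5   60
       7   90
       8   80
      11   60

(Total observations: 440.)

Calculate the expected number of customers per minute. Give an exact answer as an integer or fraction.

Total = 440, so P(customers=1) = 90/440, etc.
E[X] = (9/44)·1 + (3/22)·4 + (3/22)·5 + (9/44)·7 + (2/11)·8 + (3/22)·11
     = 64/11

64/11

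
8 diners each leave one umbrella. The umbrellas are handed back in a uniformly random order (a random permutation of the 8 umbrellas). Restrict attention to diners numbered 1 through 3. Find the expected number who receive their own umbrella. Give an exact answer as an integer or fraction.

Let Xᵢ = 1 if person i gets their own umbrella. For each i, P(Xᵢ=1) = 1/8.
By linearity of expectation, E[X₁+…+X_3] = 3·(1/8) = 3/8.

3/8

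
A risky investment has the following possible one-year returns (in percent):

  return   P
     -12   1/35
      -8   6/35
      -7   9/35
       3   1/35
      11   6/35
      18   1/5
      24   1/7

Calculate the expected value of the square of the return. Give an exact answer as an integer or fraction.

E[X²] = (1/35)·144 + (6/35)·64 + (9/35)·49 + (1/35)·9 + (6/35)·121 + (1/5)·324 + (1/7)·576
     = 6852/35

6852/35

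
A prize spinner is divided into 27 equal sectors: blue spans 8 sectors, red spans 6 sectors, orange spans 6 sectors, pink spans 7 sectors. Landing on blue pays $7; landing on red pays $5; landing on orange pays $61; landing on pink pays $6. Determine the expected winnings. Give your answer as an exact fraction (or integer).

E[payout] = (8/27)·7 + (6/27)·5 + (6/27)·61 + (7/27)·6 = 494/27

494/27 dollars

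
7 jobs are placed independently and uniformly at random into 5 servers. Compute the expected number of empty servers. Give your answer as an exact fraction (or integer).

16384/15625

Let Xⱼ=1 if server j is empty. P(Xⱼ=1) = ((5-1)/5)^7 = 16384/78125.
By linearity, E[#empty] = 5·16384/78125 = 16384/15625.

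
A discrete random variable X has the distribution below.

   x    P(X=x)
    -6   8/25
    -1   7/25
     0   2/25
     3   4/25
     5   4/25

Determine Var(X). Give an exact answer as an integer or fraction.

10246/625

E[X] = (8/25)·(-6) + (7/25)·(-1) + (2/25)·0 + (4/25)·3 + (4/25)·5 = -23/25
E[X²] = (8/25)·36 + (7/25)·1 + (2/25)·0 + (4/25)·9 + (4/25)·25 = 431/25
Var(X) = 431/25 − (-23/25)² = 10246/625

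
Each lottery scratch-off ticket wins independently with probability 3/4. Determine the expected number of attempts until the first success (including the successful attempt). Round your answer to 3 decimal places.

For a geometric distribution, E[trials] = 1/p = 1/(3/4) = 4/3.
≈ 1.333

1.333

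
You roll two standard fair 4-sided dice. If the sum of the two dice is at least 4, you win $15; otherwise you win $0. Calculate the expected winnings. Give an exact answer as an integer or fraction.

195/16 dollars

E[payout] = (3/16)·0 + (13/16)·15 = 195/16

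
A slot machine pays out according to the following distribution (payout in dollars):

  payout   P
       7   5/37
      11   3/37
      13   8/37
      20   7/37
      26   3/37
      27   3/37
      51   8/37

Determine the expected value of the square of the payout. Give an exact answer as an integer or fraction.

29783/37

E[X²] = (5/37)·49 + (3/37)·121 + (8/37)·169 + (7/37)·400 + (3/37)·676 + (3/37)·729 + (8/37)·2601
     = 29783/37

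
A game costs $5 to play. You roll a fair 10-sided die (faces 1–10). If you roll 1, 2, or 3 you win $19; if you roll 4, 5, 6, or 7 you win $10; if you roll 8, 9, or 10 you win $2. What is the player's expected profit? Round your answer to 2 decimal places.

$5.30

E[payout] = (3/10)·2 + (2/5)·10 + (3/10)·19 = 103/10
Expected profit = 103/10 − 5 = 53/10 ≈ $5.30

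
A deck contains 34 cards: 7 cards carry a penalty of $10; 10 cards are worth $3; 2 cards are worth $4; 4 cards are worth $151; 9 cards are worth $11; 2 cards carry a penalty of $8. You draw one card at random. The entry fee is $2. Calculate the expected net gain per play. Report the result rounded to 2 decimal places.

$17.26

E[payout] = (7/34)·(-10) + (10/34)·3 + (2/34)·4 + (4/34)·151 + (9/34)·11 + (2/34)·(-8) = 655/34
Expected profit = 655/34 − 2 = 587/34 ≈ $17.26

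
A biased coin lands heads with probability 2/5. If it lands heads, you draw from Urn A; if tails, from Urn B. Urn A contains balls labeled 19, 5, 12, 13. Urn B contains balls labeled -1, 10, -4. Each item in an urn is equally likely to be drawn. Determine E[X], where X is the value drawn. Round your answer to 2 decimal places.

E[X | Urn A] = (19 + 5 + 12 + 13)/4 = 49/4
E[X | Urn B] = (-1 + 10 − 4)/3 = 5/3
E[X] = (2/5)·49/4 + (3/5)·5/3 = 59/10 ≈ 5.90

5.90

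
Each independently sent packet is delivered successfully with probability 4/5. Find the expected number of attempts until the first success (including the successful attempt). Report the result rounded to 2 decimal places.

For a geometric distribution, E[trials] = 1/p = 1/(4/5) = 5/4.
≈ 1.25

1.25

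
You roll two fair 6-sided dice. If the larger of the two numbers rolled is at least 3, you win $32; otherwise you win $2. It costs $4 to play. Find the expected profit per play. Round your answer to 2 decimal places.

E[payout] = (1/9)·2 + (8/9)·32 = 86/3
Expected profit = 86/3 − 4 = 74/3 ≈ $24.67

$24.67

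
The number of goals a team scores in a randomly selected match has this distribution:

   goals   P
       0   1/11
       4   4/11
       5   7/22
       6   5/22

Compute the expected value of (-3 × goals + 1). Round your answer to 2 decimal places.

-12.23

E[-3x+1] = (1/11)·1 + (4/11)·(-11) + (7/22)·(-14) + (5/22)·(-17)
     = -269/22 ≈ -12.23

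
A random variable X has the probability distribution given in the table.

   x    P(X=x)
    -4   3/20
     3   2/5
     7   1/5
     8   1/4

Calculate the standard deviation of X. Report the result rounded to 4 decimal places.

3.9749

E[X] = 4, E[X²] = 159/5
Var(X) = E[X²] − (E[X])² = 159/5 − 16 = 79/5
SD(X) = √(79/5) ≈ 3.9749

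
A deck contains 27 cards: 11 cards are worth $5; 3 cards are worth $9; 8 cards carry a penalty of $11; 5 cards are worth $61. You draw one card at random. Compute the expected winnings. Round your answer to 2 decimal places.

$11.07

E[payout] = (11/27)·5 + (3/27)·9 + (8/27)·(-11) + (5/27)·61 = 299/27
≈ $11.07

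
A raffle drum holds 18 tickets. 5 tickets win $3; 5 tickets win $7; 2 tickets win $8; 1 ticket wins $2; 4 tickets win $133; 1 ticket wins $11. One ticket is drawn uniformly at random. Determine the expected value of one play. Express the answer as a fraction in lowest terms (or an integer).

E[payout] = (5/18)·3 + (5/18)·7 + (2/18)·8 + (1/18)·2 + (4/18)·133 + (1/18)·11 = 611/18

611/18 dollars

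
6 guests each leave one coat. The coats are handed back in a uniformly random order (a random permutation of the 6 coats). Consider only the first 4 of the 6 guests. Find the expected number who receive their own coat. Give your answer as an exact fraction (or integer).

2/3

Let Xᵢ = 1 if person i gets their own coat. For each i, P(Xᵢ=1) = 1/6.
By linearity of expectation, E[X₁+…+X_4] = 4·(1/6) = 2/3.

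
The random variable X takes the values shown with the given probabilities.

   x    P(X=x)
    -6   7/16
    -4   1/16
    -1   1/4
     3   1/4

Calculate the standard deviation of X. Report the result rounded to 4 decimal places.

E[X] = -19/8, E[X²] = 77/4
Var(X) = E[X²] − (E[X])² = 77/4 − 361/64 = 871/64
SD(X) = √(871/64) ≈ 3.6891

3.6891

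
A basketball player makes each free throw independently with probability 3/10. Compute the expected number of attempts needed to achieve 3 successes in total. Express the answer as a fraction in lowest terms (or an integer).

By linearity (sum of 3 independent geometric waits), E[trials] = 3/p = 3/(3/10) = 10.

10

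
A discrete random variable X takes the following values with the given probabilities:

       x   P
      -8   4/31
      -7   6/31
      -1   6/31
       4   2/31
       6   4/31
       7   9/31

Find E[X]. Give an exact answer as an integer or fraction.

15/31

E[X] = (4/31)·(-8) + (6/31)·(-7) + (6/31)·(-1) + (2/31)·4 + (4/31)·6 + (9/31)·7
     = 15/31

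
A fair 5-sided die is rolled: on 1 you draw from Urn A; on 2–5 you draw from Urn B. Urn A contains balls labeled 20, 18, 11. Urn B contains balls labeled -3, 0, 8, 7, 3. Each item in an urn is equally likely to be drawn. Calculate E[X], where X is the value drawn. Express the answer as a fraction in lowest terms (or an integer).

17/3

E[X | Urn A] = (20 + 18 + 11)/3 = 49/3
E[X | Urn B] = (-3 + 0 + 8 + 7 + 3)/5 = 3
E[X] = (1/5)·49/3 + (4/5)·3 = 17/3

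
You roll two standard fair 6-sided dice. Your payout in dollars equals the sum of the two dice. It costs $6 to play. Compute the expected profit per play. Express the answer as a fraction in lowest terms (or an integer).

Distribution of the sum of the two dice: 2 w.p. 1/36, 3 w.p. 1/18, 4 w.p. 1/12, 5 w.p. 1/9, 6 w.p. 5/36, 7 w.p. 1/6, …
E[payout] = (1/36)·2 + (1/18)·3 + (1/12)·4 + (1/9)·5 + (5/36)·6 + (1/6)·7 + (5/36)·8 + (1/9)·9 + (1/12)·10 + (1/18)·11 + (1/36)·12 = 7
Expected profit = 7 − 6 = 1

$1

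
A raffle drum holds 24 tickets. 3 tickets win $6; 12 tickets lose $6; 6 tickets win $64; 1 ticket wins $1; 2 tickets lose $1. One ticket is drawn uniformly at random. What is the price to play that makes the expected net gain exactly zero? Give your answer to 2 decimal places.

E[payout] = (3/24)·6 + (12/24)·(-6) + (6/24)·64 + (1/24)·1 + (2/24)·(-1) = 329/24
Fair fee = E[payout] = 329/24 ≈ $13.71

$13.71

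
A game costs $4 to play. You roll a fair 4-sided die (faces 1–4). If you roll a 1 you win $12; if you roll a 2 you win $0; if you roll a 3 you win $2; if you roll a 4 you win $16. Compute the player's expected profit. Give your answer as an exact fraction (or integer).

E[payout] = (1/4)·0 + (1/4)·2 + (1/4)·12 + (1/4)·16 = 15/2
Expected profit = 15/2 − 4 = 7/2

7/2 dollars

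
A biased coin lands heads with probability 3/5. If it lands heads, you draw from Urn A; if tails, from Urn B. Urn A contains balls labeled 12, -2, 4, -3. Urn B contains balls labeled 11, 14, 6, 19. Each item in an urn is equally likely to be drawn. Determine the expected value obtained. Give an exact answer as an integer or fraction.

E[X | Urn A] = (12 − 2 + 4 − 3)/4 = 11/4
E[X | Urn B] = (11 + 14 + 6 + 19)/4 = 25/2
E[X] = (3/5)·11/4 + (2/5)·25/2 = 133/20

133/20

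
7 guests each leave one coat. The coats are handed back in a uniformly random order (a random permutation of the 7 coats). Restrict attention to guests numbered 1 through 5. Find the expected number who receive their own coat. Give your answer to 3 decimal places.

Let Xᵢ = 1 if person i gets their own coat. For each i, P(Xᵢ=1) = 1/7.
By linearity of expectation, E[X₁+…+X_5] = 5·(1/7) = 5/7.
≈ 0.714

0.714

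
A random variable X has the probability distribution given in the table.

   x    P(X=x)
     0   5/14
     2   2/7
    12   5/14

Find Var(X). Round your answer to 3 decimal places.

E[X] = (5/14)·0 + (2/7)·2 + (5/14)·12 = 34/7
E[X²] = (5/14)·0 + (2/7)·4 + (5/14)·144 = 368/7
Var(X) = 368/7 − (34/7)² = 1420/49 ≈ 28.980

28.980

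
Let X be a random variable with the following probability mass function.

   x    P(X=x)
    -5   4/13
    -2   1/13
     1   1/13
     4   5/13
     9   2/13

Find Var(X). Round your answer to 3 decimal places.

24.982

E[X] = (4/13)·(-5) + (1/13)·(-2) + (1/13)·1 + (5/13)·4 + (2/13)·9 = 17/13
E[X²] = (4/13)·25 + (1/13)·4 + (1/13)·1 + (5/13)·16 + (2/13)·81 = 347/13
Var(X) = 347/13 − (17/13)² = 4222/169 ≈ 24.982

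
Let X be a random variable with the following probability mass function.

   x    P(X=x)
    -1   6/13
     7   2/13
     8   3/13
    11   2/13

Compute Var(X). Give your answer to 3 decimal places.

24.130

E[X] = (6/13)·(-1) + (2/13)·7 + (3/13)·8 + (2/13)·11 = 54/13
E[X²] = (6/13)·1 + (2/13)·49 + (3/13)·64 + (2/13)·121 = 538/13
Var(X) = 538/13 − (54/13)² = 4078/169 ≈ 24.130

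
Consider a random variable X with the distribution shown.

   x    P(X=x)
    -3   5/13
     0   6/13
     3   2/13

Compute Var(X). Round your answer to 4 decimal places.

4.3669

E[X] = (5/13)·(-3) + (6/13)·0 + (2/13)·3 = -9/13
E[X²] = (5/13)·9 + (6/13)·0 + (2/13)·9 = 63/13
Var(X) = 63/13 − (-9/13)² = 738/169 ≈ 4.3669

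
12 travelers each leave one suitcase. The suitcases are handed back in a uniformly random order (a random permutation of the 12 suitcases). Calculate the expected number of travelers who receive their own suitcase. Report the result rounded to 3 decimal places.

Let Xᵢ = 1 if person i gets their own suitcase. For each i, P(Xᵢ=1) = 1/12.
By linearity of expectation, E[X₁+…+X_12] = 12·(1/12) = 1.
≈ 1.000

1.000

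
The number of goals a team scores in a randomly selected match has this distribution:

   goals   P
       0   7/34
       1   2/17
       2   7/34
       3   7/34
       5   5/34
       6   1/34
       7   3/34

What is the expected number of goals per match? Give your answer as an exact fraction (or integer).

91/34

E[X] = (7/34)·0 + (2/17)·1 + (7/34)·2 + (7/34)·3 + (5/34)·5 + (1/34)·6 + (3/34)·7
     = 91/34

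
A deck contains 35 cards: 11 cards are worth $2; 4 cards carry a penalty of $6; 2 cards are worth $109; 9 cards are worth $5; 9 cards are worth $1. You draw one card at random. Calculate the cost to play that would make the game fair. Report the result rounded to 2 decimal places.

$7.71

E[payout] = (11/35)·2 + (4/35)·(-6) + (2/35)·109 + (9/35)·5 + (9/35)·1 = 54/7
Fair fee = E[payout] = 54/7 ≈ $7.71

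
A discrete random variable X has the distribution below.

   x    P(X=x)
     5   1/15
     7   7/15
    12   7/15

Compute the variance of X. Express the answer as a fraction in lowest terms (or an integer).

532/75

E[X] = (1/15)·5 + (7/15)·7 + (7/15)·12 = 46/5
E[X²] = (1/15)·25 + (7/15)·49 + (7/15)·144 = 1376/15
Var(X) = 1376/15 − (46/5)² = 532/75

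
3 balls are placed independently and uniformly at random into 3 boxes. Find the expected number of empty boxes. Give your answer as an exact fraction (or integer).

8/9

Let Xⱼ=1 if box j is empty. P(Xⱼ=1) = ((3-1)/3)^3 = 8/27.
By linearity, E[#empty] = 3·8/27 = 8/9.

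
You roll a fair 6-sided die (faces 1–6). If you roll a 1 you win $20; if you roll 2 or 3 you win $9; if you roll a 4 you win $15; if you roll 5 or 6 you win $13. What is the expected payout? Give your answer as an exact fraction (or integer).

79/6 dollars

E[payout] = (1/3)·9 + (1/3)·13 + (1/6)·15 + (1/6)·20 = 79/6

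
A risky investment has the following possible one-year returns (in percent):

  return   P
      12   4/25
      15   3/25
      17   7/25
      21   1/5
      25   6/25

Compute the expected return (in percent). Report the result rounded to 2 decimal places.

E[X] = (4/25)·12 + (3/25)·15 + (7/25)·17 + (1/5)·21 + (6/25)·25
     = 467/25 ≈ 18.68

18.68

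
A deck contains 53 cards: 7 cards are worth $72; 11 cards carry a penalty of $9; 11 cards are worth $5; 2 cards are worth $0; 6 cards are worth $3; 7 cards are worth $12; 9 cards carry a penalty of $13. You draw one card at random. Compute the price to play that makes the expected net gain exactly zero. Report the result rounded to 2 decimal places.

$8.40

E[payout] = (7/53)·72 + (11/53)·(-9) + (11/53)·5 + (2/53)·0 + (6/53)·3 + (7/53)·12 + (9/53)·(-13) = 445/53
Fair fee = E[payout] = 445/53 ≈ $8.40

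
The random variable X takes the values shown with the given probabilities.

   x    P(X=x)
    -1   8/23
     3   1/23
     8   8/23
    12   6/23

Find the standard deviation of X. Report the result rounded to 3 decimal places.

5.303

E[X] = 131/23, E[X²] = 1393/23
Var(X) = E[X²] − (E[X])² = 1393/23 − 17161/529 = 14878/529
SD(X) = √(14878/529) ≈ 5.303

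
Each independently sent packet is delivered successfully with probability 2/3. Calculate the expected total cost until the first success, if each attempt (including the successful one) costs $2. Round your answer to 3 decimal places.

$3.000

E[#attempts] = 1/p = 3/2; E[cost] = 2·3/2 = 3.
≈ 3.000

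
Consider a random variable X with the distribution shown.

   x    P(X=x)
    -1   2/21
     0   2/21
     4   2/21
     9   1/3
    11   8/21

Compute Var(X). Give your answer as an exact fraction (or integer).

8300/441

E[X] = (2/21)·(-1) + (2/21)·0 + (2/21)·4 + (1/3)·9 + (8/21)·11 = 157/21
E[X²] = (2/21)·1 + (2/21)·0 + (2/21)·16 + (1/3)·81 + (8/21)·121 = 523/7
Var(X) = 523/7 − (157/21)² = 8300/441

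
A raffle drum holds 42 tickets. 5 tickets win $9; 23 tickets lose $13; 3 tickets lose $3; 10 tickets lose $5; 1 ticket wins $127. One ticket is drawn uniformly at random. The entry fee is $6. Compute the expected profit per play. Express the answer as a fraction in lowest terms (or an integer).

-73/7 dollars

E[payout] = (5/42)·9 + (23/42)·(-13) + (3/42)·(-3) + (10/42)·(-5) + (1/42)·127 = -31/7
Expected profit = -31/7 − 6 = -73/7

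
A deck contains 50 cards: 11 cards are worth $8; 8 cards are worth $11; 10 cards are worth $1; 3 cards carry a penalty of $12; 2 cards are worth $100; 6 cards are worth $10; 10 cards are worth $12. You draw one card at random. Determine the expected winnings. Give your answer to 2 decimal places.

$10.60

E[payout] = (11/50)·8 + (8/50)·11 + (10/50)·1 + (3/50)·(-12) + (2/50)·100 + (6/50)·10 + (10/50)·12 = 53/5
≈ $10.60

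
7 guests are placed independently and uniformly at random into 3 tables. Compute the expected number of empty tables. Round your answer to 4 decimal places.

0.1756

Let Xⱼ=1 if table j is empty. P(Xⱼ=1) = ((3-1)/3)^7 = 128/2187.
By linearity, E[#empty] = 3·128/2187 = 128/729.
≈ 0.1756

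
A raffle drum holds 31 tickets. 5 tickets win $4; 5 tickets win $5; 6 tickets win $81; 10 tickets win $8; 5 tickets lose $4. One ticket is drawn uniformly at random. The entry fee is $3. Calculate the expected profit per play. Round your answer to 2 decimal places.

$16.06

E[payout] = (5/31)·4 + (5/31)·5 + (6/31)·81 + (10/31)·8 + (5/31)·(-4) = 591/31
Expected profit = 591/31 − 3 = 498/31 ≈ $16.06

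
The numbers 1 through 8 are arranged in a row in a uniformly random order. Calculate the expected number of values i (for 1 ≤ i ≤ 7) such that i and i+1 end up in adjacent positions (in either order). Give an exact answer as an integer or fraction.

For each i ∈ {1,…,7}, let Xᵢ = 1 if i and i+1 are adjacent. P(Xᵢ=1) = 2·(8−1)!/8! = 2/8.
By linearity, E[ΣXᵢ] = (7)·(2/8) = 7/4.

7/4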